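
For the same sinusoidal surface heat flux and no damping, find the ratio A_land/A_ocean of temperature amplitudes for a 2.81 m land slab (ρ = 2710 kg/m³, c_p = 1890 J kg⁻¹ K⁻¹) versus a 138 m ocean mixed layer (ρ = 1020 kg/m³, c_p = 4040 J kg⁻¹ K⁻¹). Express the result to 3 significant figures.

39.5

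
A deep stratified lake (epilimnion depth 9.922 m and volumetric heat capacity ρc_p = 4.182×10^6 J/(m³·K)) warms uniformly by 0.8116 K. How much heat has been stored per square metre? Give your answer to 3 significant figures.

Areal heat capacity C = ρc_p × D = 4.182×10^6 × 9.922 = 4.15×10^7 J m⁻² K⁻¹.
ΔQ = C ΔT = 4.15×10^7 × 0.8116 = 3.37×10^7 J/m².

3.37×10^7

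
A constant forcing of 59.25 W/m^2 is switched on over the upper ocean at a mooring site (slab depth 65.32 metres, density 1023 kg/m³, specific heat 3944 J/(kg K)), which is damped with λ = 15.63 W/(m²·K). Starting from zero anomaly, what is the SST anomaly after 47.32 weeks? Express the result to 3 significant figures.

Areal heat capacity C = ρ c_p D = 1023 × 3944 × 65.32 = 2.64×10^8 J/(m^2 K).
τ = C / λ = 2.64×10^8 / 15.63 = 1.69×10^7 s.
Equilibrium anomaly ΔT_eq = F / λ = 59.25 / 15.63 = 3.79 K.
t = 47.32 weeks = 2.86×10^7 s, so t/τ = 1.70.
ΔT(t) = ΔT_eq (1 − e^(−t/τ)) = 3.79 × (1 − e^−1.70) = 3.10 K.

3.10 K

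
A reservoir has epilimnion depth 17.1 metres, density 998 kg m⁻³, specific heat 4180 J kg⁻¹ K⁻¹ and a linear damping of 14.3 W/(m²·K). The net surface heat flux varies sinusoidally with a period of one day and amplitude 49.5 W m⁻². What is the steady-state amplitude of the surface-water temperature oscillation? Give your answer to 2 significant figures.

Areal heat capacity C = ρ c_p D = 998 × 4180 × 17.1 = 7.13×10^7 J m⁻² K⁻¹.
Angular frequency ω = 2π / T = 2π / 86400 s = 7.27×10^-5 s⁻¹.
√((Cω)² + λ²) = √((5190)² + 14.3²) = 5190 W/(m²·K).
Amplitude A = F₀ / √((Cω)²+λ²) = 49.5 / 5190 = 0.00954 K.

0.0095 K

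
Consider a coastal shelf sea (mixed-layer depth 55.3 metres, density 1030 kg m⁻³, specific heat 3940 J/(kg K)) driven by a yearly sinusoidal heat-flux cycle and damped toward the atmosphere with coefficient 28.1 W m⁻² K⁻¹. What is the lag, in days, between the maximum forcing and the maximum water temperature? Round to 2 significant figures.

59 days

Areal heat capacity C = ρ c_p D = 1030 × 3940 × 55.3 = 2.24×10^8 J m⁻² K⁻¹.
ω = 2π / 3.15×10^7 s = 1.99×10^-7 s⁻¹.
Phase lag φ = arctan(Cω/λ) = arctan(44.7/28.1) = 1.01 rad.
Time lag = φ / ω = 1.01 / 1.99×10^-7 = 5.07×10^6 s = 58.7 days.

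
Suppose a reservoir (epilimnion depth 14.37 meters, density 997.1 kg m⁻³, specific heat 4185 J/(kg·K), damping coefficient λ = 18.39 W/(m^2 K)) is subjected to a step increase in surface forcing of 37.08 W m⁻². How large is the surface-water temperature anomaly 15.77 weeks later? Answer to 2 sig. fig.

Areal heat capacity C = ρ c_p D = 997.1 × 4185 × 14.37 = 6.00×10^7 J m⁻² K⁻¹.
τ = C / λ = 6.00×10^7 / 18.39 = 3.26×10^6 s.
Equilibrium anomaly ΔT_eq = F / λ = 37.08 / 18.39 = 2.02 K.
t = 15.77 weeks = 9.54×10^6 s, so t/τ = 2.93.
ΔT(t) = ΔT_eq (1 − e^(−t/τ)) = 2.02 × (1 − e^−2.93) = 1.91 K.

1.9 K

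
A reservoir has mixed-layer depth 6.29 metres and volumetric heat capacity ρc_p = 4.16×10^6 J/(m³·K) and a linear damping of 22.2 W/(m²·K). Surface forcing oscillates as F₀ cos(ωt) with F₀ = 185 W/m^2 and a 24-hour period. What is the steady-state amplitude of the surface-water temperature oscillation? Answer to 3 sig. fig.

Areal heat capacity C = ρc_p × D = 4.16×10^6 × 6.29 = 2.62×10^7 J/(m^2 K).
Angular frequency ω = 2π / T = 2π / 86400 s = 7.27×10^-5 s⁻¹.
√((Cω)² + λ²) = √((1900)² + 22.2²) = 1900 W/(m²·K).
Amplitude A = F₀ / √((Cω)²+λ²) = 185 / 1900 = 0.0972 K.

0.0972 K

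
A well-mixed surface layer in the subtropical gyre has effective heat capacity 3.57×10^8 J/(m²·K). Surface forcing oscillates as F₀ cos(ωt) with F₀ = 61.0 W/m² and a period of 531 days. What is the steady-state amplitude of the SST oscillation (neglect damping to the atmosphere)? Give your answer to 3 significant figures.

1.25 K

Areal heat capacity C = 3.57×10^8 J/(m²·K) (given).
Angular frequency ω = 2π / T = 2π / 4.59×10^7 s = 1.37×10^-7 s⁻¹.
Cω = 3.57×10^8 × 1.37×10^-7 = 48.9 W/(m²·K).
Amplitude A = F₀ / (Cω) = 61.0 / 48.9 = 1.25 K.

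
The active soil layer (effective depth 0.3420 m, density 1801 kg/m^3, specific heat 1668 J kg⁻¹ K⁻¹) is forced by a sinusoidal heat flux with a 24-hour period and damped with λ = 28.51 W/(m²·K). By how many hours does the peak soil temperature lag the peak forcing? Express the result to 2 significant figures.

4.6 hours

Areal heat capacity C = ρ c_p D = 1801 × 1668 × 0.3420 = 1.03×10^6 J/(m^2 K).
ω = 2π / 86400 s = 7.27×10^-5 s⁻¹.
Phase lag φ = arctan(Cω/λ) = arctan(74.7/28.51) = 1.21 rad.
Time lag = φ / ω = 1.21 / 7.27×10^-5 = 16600 s = 4.61 hours.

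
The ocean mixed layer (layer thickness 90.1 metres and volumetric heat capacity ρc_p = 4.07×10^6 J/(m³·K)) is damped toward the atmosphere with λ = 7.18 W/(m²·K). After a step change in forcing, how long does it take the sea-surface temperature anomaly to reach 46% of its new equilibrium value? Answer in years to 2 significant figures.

1.0 years

Areal heat capacity C = ρc_p × D = 4.07×10^6 × 90.1 = 3.67×10^8 J/(m²·K).
τ = C / λ = 3.67×10^8 / 7.18 = 5.11×10^7 s.
Fraction reached: 1 − e^(−t/τ) = 0.46 ⇒ t = −τ ln(1 − 0.46) = τ × 0.616.
t = 3.15×10^7 s = 0.997 years.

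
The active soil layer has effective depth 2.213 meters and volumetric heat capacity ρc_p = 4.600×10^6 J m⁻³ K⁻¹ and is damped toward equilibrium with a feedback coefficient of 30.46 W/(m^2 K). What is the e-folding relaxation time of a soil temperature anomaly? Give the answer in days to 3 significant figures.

3.87 days

Areal heat capacity C = ρc_p × D = 4.600×10^6 × 2.213 = 1.02×10^7 J/(m²·K).
Relaxation time τ = C / λ = 1.02×10^7 / 30.46 = 3.34×10^5 s.
In days: 3.34×10^5 s / (86400 s/day) = 3.87 days.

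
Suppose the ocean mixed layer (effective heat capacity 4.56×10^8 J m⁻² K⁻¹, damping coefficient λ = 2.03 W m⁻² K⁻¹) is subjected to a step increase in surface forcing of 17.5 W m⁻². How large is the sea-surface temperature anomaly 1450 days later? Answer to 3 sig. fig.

3.69 K

Areal heat capacity C = 4.56×10^8 J m⁻² K⁻¹ (given).
τ = C / λ = 4.56×10^8 / 2.03 = 2.25×10^8 s.
Equilibrium anomaly ΔT_eq = F / λ = 17.5 / 2.03 = 8.62 K.
t = 1450 days = 1.25×10^8 s, so t/τ = 0.558.
ΔT(t) = ΔT_eq (1 − e^(−t/τ)) = 8.62 × (1 − e^−0.558) = 3.69 K.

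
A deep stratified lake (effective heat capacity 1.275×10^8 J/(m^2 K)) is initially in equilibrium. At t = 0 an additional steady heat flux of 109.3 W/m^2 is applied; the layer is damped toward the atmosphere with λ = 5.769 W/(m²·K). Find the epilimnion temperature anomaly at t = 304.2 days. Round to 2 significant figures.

Areal heat capacity C = 1.275×10^8 J/(m^2 K) (given).
τ = C / λ = 1.27×10^8 / 5.769 = 2.21×10^7 s.
Equilibrium anomaly ΔT_eq = F / λ = 109.3 / 5.769 = 18.9 K.
t = 304.2 days = 2.63×10^7 s, so t/τ = 1.19.
ΔT(t) = ΔT_eq (1 − e^(−t/τ)) = 18.9 × (1 − e^−1.19) = 13.2 K.

13 K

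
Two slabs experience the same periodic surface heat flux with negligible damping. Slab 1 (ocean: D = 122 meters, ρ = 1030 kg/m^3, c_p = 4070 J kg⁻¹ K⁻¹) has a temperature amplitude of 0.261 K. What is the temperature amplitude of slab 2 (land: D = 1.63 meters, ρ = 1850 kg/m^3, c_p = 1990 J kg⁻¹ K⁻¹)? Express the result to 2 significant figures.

22 K

C_ocean = 5.11×10^8 J/(m²·K); C_land = 6.00×10^6 J/(m²·K).
A ∝ 1/C ⇒ A_land = A_ocean × C_ocean/C_land = 0.261 × 85.2 = 22.2 K.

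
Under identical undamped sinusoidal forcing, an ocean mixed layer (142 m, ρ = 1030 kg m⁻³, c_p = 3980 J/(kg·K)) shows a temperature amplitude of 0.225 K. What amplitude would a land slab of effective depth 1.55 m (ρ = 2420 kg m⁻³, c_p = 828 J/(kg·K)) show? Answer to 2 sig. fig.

C_ocean = 5.82×10^8 J/(m²·K); C_land = 3.11×10^6 J/(m²·K).
A ∝ 1/C ⇒ A_land = A_ocean × C_ocean/C_land = 0.225 × 187 = 42.2 K.

42 K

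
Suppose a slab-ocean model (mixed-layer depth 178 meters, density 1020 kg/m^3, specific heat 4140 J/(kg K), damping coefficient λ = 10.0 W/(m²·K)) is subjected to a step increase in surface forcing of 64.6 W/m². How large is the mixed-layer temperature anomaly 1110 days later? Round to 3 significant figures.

4.66 K

Areal heat capacity C = ρ c_p D = 1020 × 4140 × 178 = 7.52×10^8 J/(m^2 K).
τ = C / λ = 7.52×10^8 / 10.0 = 7.52×10^7 s.
Equilibrium anomaly ΔT_eq = F / λ = 64.6 / 10.0 = 6.46 K.
t = 1110 days = 9.59×10^7 s, so t/τ = 1.28.
ΔT(t) = ΔT_eq (1 − e^(−t/τ)) = 6.46 × (1 − e^−1.28) = 4.66 K.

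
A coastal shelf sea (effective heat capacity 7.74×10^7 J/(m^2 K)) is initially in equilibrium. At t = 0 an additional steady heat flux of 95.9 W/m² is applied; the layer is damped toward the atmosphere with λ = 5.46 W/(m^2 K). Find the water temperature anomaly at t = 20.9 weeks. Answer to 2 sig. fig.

Areal heat capacity C = 7.74×10^7 J/(m^2 K) (given).
τ = C / λ = 7.74×10^7 / 5.46 = 1.42×10^7 s.
Equilibrium anomaly ΔT_eq = F / λ = 95.9 / 5.46 = 17.6 K.
t = 20.9 weeks = 1.26×10^7 s, so t/τ = 0.892.
ΔT(t) = ΔT_eq (1 − e^(−t/τ)) = 17.6 × (1 − e^−0.892) = 10.4 K.

10 K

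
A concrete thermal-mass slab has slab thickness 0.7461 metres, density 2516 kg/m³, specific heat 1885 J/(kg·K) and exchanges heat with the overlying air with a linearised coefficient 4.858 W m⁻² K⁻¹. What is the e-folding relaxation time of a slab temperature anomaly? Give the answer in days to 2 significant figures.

8.4 days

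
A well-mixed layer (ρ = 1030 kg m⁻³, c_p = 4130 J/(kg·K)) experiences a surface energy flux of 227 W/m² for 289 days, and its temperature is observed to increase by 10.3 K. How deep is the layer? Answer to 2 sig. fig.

130 m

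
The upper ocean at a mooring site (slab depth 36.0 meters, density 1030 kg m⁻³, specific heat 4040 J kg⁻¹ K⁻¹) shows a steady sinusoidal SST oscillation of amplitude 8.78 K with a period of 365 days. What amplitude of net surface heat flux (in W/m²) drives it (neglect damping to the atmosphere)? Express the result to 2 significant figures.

Areal heat capacity C = ρ c_p D = 1030 × 4040 × 36.0 = 1.50×10^8 J m⁻² K⁻¹.
ω = 2π / 3.15×10^7 s = 1.99×10^-7 s⁻¹.
Cω = 1.50×10^8 × 1.99×10^-7 = 29.8 W/(m²·K).
F₀ = A × Cω = 8.78 × 29.8 = 262 W/m².

260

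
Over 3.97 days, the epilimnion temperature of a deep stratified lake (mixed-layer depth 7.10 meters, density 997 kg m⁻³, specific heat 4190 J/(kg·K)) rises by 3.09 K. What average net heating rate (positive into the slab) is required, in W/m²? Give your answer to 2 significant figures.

Areal heat capacity C = ρ c_p D = 997 × 4190 × 7.10 = 2.97×10^7 J/(m^2 K).
Required heat per unit area: Q = C ΔT = 2.97×10^7 × 3.09 = 9.16×10^7 J/m².
Flux F = Q / Δt = 9.16×10^7 / 3.43×10^5 s = 267 W/m².

270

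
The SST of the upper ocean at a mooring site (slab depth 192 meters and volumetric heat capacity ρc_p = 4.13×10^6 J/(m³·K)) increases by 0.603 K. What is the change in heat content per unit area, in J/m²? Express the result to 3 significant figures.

Areal heat capacity C = ρc_p × D = 4.13×10^6 × 192 = 7.93×10^8 J m⁻² K⁻¹.
ΔQ = C ΔT = 7.93×10^8 × 0.603 = 4.78×10^8 J/m².

4.78×10^8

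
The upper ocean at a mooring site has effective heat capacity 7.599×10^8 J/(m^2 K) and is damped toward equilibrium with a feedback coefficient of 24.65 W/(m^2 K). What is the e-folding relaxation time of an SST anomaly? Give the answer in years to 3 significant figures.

0.977 years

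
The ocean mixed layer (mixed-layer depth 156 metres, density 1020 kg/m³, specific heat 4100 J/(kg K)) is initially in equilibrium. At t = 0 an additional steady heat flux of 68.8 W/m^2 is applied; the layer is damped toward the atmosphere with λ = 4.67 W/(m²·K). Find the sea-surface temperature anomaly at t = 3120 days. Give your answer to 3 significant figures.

Areal heat capacity C = ρ c_p D = 1020 × 4100 × 156 = 6.52×10^8 J/(m²·K).
τ = C / λ = 6.52×10^8 / 4.67 = 1.40×10^8 s.
Equilibrium anomaly ΔT_eq = F / λ = 68.8 / 4.67 = 14.7 K.
t = 3120 days = 2.70×10^8 s, so t/τ = 1.93.
ΔT(t) = ΔT_eq (1 − e^(−t/τ)) = 14.7 × (1 − e^−1.93) = 12.6 K.

12.6 K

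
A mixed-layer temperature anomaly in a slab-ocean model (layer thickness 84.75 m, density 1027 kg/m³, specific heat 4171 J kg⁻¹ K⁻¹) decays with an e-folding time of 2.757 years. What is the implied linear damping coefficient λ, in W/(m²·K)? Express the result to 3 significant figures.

Areal heat capacity C = ρ c_p D = 1027 × 4171 × 84.75 = 3.63×10^8 J m⁻² K⁻¹.
τ = 2.757 years = 8.70×10^7 s.
λ = C / τ = 3.63×10^8 / 8.70×10^7 = 4.17 W/(m²·K).

4.17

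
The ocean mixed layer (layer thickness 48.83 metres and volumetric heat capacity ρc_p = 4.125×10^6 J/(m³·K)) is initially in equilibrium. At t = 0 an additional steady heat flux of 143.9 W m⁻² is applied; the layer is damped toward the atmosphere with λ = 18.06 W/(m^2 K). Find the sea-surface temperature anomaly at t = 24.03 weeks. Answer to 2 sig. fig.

Areal heat capacity C = ρc_p × D = 4.125×10^6 × 48.83 = 2.01×10^8 J/(m^2 K).
τ = C / λ = 2.01×10^8 / 18.06 = 1.12×10^7 s.
Equilibrium anomaly ΔT_eq = F / λ = 143.9 / 18.06 = 7.97 K.
t = 24.03 weeks = 1.45×10^7 s, so t/τ = 1.30.
ΔT(t) = ΔT_eq (1 − e^(−t/τ)) = 7.97 × (1 − e^−1.30) = 5.80 K.

5.8 K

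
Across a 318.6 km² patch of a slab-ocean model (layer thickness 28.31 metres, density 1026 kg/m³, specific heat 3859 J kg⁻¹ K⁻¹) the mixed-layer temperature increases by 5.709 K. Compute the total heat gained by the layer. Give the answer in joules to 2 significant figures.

2.0×10^17 J

Areal heat capacity C = ρ c_p D = 1026 × 3859 × 28.31 = 1.12×10^8 J/(m^2 K).
Heat per unit area: q = C ΔT = 1.12×10^8 × 5.709 = 6.40×10^8 J/m².
Total heat: Q = q × A = 6.40×10^8 × (318.6 × 10⁶ m²) = 2.04×10^17 J.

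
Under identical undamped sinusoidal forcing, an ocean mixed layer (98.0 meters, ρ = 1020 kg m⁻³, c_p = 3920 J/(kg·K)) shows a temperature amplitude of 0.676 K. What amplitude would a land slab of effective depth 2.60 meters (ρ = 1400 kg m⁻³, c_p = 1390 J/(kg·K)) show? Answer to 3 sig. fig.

52.4 K

C_ocean = 3.92×10^8 J/(m²·K); C_land = 5.06×10^6 J/(m²·K).
A ∝ 1/C ⇒ A_land = A_ocean × C_ocean/C_land = 0.676 × 77.4 = 52.4 K.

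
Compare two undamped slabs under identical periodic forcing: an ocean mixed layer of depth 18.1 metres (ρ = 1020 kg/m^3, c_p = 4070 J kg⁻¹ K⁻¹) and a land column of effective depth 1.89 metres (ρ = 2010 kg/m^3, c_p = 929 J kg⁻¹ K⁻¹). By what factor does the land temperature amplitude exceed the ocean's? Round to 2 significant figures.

21

C_ocean = 1020 × 4070 × 18.1 = 7.51×10^7 J/(m²·K).
C_land = 2010 × 929 × 1.89 = 3.53×10^6 J/(m²·K).
Undamped amplitude ∝ 1/C, so A_land/A_ocean = C_ocean/C_land = 21.3.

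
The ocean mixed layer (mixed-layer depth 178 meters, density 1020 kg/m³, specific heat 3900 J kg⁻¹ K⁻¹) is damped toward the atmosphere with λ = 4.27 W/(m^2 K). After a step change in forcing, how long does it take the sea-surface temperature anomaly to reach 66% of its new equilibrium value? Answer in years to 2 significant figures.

5.7 years

Areal heat capacity C = ρ c_p D = 1020 × 3900 × 178 = 7.08×10^8 J/(m²·K).
τ = C / λ = 7.08×10^8 / 4.27 = 1.66×10^8 s.
Fraction reached: 1 − e^(−t/τ) = 0.66 ⇒ t = −τ ln(1 − 0.66) = τ × 1.08.
t = 1.79×10^8 s = 5.67 years.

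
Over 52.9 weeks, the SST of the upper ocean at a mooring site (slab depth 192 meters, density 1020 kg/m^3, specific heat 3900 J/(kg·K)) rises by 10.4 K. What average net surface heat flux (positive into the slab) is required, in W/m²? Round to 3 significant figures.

248

Areal heat capacity C = ρ c_p D = 1020 × 3900 × 192 = 7.64×10^8 J/(m^2 K).
Required heat per unit area: Q = C ΔT = 7.64×10^8 × 10.4 = 7.94×10^9 J/m².
Flux F = Q / Δt = 7.94×10^9 / 3.20×10^7 s = 248 W/m².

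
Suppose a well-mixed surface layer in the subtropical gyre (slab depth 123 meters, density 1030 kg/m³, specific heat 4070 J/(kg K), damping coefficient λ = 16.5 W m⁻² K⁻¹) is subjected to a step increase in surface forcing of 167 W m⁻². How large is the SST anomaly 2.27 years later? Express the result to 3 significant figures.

9.10 K

Areal heat capacity C = ρ c_p D = 1030 × 4070 × 123 = 5.16×10^8 J/(m^2 K).
τ = C / λ = 5.16×10^8 / 16.5 = 3.13×10^7 s.
Equilibrium anomaly ΔT_eq = F / λ = 167 / 16.5 = 10.1 K.
t = 2.27 years = 7.16×10^7 s, so t/τ = 2.29.
ΔT(t) = ΔT_eq (1 − e^(−t/τ)) = 10.1 × (1 − e^−2.29) = 9.10 K.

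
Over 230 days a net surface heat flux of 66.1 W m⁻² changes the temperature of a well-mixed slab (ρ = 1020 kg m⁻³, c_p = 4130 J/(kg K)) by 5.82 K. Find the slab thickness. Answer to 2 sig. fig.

54 m

Heat input Q = F Δt = 66.1 × 1.99×10^7 s = 1.31×10^9 J/m².
Required areal heat capacity C = Q / ΔT = 2.26×10^8 J/(m²·K).
Depth D = C / (ρ c_p) = 2.26×10^8 / (1020 × 4130) = 53.6 m.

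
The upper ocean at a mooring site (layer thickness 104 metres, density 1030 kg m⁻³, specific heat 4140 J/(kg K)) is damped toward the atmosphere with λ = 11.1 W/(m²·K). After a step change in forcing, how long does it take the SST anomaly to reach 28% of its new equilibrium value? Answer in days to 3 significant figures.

152 days

Areal heat capacity C = ρ c_p D = 1030 × 4140 × 104 = 4.43×10^8 J m⁻² K⁻¹.
τ = C / λ = 4.43×10^8 / 11.1 = 4.00×10^7 s.
Fraction reached: 1 − e^(−t/τ) = 0.28 ⇒ t = −τ ln(1 − 0.28) = τ × 0.329.
t = 1.31×10^7 s = 152 days.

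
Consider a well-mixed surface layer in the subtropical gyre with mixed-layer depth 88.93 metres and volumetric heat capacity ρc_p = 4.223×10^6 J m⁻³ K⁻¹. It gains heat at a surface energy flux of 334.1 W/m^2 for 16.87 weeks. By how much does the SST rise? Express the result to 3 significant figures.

Areal heat capacity C = ρc_p × D = 4.223×10^6 × 88.93 = 3.76×10^8 J m⁻² K⁻¹.
Net heat input Q = F Δt = 334.1 × (16.87 weeks × 6.048×10^5 s/week) = 3.41×10^9 J/m².
ΔT = Q / C = 3.41×10^9 / 3.76×10^8 = 9.08 K.

9.08 K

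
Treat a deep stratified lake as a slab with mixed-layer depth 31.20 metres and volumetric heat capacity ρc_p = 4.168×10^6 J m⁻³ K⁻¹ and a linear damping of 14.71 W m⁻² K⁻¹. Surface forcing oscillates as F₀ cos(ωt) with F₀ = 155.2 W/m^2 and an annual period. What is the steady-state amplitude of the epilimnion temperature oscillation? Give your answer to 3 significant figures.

Areal heat capacity C = ρc_p × D = 4.168×10^6 × 31.20 = 1.30×10^8 J m⁻² K⁻¹.
Angular frequency ω = 2π / T = 2π / 3.15×10^7 s = 1.99×10^-7 s⁻¹.
√((Cω)² + λ²) = √((25.9)² + 14.71²) = 29.8 W/(m²·K).
Amplitude A = F₀ / √((Cω)²+λ²) = 155.2 / 29.8 = 5.21 K.

5.21 K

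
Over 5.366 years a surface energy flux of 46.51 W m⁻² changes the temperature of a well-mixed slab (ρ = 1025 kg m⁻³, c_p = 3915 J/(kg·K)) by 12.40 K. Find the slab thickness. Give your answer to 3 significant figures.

158 m

Heat input Q = F Δt = 46.51 × 1.69×10^8 s = 7.88×10^9 J/m².
Required areal heat capacity C = Q / ΔT = 6.35×10^8 J/(m²·K).
Depth D = C / (ρ c_p) = 6.35×10^8 / (1025 × 3915) = 158 m.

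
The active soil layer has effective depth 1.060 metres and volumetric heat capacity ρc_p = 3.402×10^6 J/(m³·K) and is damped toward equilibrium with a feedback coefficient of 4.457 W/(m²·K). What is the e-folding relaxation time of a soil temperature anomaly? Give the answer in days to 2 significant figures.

9.4 days

Areal heat capacity C = ρc_p × D = 3.402×10^6 × 1.060 = 3.61×10^6 J/(m²·K).
Relaxation time τ = C / λ = 3.61×10^6 / 4.457 = 8.09×10^5 s.
In days: 8.09×10^5 s / (86400 s/day) = 9.36 days.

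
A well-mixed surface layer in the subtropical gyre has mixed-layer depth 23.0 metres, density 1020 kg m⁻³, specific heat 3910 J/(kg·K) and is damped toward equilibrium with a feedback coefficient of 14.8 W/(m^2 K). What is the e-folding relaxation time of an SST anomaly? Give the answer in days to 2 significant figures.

72 days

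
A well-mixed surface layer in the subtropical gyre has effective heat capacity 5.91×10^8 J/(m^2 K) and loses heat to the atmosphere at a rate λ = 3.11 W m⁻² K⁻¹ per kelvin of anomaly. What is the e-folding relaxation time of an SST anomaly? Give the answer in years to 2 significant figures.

Areal heat capacity C = 5.91×10^8 J/(m^2 K) (given).
Relaxation time τ = C / λ = 5.91×10^8 / 3.11 = 1.90×10^8 s.
In years: 1.90×10^8 s / (3.156×10^7 s/year) = 6.02 years.

6.0 years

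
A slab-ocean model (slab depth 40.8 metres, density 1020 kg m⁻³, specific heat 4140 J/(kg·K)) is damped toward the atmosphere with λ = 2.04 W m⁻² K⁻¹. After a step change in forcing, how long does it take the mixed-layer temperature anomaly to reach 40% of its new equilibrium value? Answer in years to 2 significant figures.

1.4 years

Areal heat capacity C = ρ c_p D = 1020 × 4140 × 40.8 = 1.72×10^8 J m⁻² K⁻¹.
τ = C / λ = 1.72×10^8 / 2.04 = 8.45×10^7 s.
Fraction reached: 1 − e^(−t/τ) = 0.40 ⇒ t = −τ ln(1 − 0.40) = τ × 0.511.
t = 4.31×10^7 s = 1.37 years.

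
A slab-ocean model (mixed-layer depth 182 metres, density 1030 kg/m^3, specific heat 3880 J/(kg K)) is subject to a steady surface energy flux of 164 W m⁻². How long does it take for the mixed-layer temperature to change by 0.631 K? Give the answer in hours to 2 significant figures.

Areal heat capacity C = ρ c_p D = 1030 × 3880 × 182 = 7.27×10^8 J m⁻² K⁻¹.
Time required: Δt = C ΔT / F = 7.27×10^8 × 0.631 / 164 = 2.80×10^6 s.
In hours: 2.80×10^6 s / (3600 s/hour) = 777 hours.

780 hours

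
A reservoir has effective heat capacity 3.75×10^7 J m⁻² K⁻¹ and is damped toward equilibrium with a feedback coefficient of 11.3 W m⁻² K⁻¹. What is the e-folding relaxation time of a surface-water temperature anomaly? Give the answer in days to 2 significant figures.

Areal heat capacity C = 3.75×10^7 J m⁻² K⁻¹ (given).
Relaxation time τ = C / λ = 3.75×10^7 / 11.3 = 3.32×10^6 s.
In days: 3.32×10^6 s / (86400 s/day) = 38.4 days.

38 days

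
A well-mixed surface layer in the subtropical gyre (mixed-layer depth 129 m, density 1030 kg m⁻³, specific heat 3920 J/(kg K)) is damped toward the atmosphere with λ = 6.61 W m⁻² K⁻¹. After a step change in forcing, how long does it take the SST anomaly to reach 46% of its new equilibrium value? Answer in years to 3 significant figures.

Areal heat capacity C = ρ c_p D = 1030 × 3920 × 129 = 5.21×10^8 J/(m^2 K).
τ = C / λ = 5.21×10^8 / 6.61 = 7.88×10^7 s.
Fraction reached: 1 − e^(−t/τ) = 0.46 ⇒ t = −τ ln(1 − 0.46) = τ × 0.616.
t = 4.86×10^7 s = 1.54 years.

1.54 years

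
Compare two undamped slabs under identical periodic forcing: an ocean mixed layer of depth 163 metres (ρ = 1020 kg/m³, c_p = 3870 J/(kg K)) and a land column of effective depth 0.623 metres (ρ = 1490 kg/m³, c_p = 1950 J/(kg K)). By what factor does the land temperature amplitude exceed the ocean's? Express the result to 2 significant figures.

C_ocean = 1020 × 3870 × 163 = 6.43×10^8 J/(m²·K).
C_land = 1490 × 1950 × 0.623 = 1.81×10^6 J/(m²·K).
Undamped amplitude ∝ 1/C, so A_land/A_ocean = C_ocean/C_land = 355.

360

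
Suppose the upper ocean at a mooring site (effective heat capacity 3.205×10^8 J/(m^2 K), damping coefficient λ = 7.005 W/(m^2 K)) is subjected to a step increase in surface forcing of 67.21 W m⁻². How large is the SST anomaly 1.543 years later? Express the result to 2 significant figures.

6.3 K

Areal heat capacity C = 3.205×10^8 J/(m^2 K) (given).
τ = C / λ = 3.20×10^8 / 7.005 = 4.58×10^7 s.
Equilibrium anomaly ΔT_eq = F / λ = 67.21 / 7.005 = 9.59 K.
t = 1.543 years = 4.87×10^7 s, so t/τ = 1.06.
ΔT(t) = ΔT_eq (1 − e^(−t/τ)) = 9.59 × (1 − e^−1.06) = 6.28 K.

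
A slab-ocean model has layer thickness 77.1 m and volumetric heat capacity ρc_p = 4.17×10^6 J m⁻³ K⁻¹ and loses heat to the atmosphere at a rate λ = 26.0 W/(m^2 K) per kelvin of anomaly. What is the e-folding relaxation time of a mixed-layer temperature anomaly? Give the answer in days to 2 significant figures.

140 days

Areal heat capacity C = ρc_p × D = 4.17×10^6 × 77.1 = 3.22×10^8 J/(m²·K).
Relaxation time τ = C / λ = 3.22×10^8 / 26.0 = 1.24×10^7 s.
In days: 1.24×10^7 s / (86400 s/day) = 143 days.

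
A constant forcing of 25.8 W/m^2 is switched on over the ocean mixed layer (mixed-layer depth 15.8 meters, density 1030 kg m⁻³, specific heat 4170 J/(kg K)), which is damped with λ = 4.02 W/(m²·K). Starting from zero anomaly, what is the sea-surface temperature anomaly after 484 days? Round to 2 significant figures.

5.9 K

Areal heat capacity C = ρ c_p D = 1030 × 4170 × 15.8 = 6.79×10^7 J m⁻² K⁻¹.
τ = C / λ = 6.79×10^7 / 4.02 = 1.69×10^7 s.
Equilibrium anomaly ΔT_eq = F / λ = 25.8 / 4.02 = 6.42 K.
t = 484 days = 4.18×10^7 s, so t/τ = 2.48.
ΔT(t) = ΔT_eq (1 − e^(−t/τ)) = 6.42 × (1 − e^−2.48) = 5.88 K.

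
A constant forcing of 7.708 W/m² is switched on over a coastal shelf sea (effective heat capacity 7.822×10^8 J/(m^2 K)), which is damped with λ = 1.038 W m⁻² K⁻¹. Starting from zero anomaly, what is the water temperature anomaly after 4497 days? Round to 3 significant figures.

2.99 K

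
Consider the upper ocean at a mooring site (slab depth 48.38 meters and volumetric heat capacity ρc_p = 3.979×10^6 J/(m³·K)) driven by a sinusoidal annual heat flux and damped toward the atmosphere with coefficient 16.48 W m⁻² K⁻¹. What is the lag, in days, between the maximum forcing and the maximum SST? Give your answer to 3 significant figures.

67.7 days

Areal heat capacity C = ρc_p × D = 3.979×10^6 × 48.38 = 1.93×10^8 J m⁻² K⁻¹.
ω = 2π / 3.15×10^7 s = 1.99×10^-7 s⁻¹.
Phase lag φ = arctan(Cω/λ) = arctan(38.4/16.48) = 1.16 rad.
Time lag = φ / ω = 1.16 / 1.99×10^-7 = 5.85×10^6 s = 67.7 days.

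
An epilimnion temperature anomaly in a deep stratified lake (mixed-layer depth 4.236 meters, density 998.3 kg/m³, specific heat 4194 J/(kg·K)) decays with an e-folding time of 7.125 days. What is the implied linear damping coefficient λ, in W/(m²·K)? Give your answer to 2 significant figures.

Areal heat capacity C = ρ c_p D = 998.3 × 4194 × 4.236 = 1.77×10^7 J m⁻² K⁻¹.
τ = 7.125 days = 6.16×10^5 s.
λ = C / τ = 1.77×10^7 / 6.16×10^5 = 28.8 W/(m²·K).

29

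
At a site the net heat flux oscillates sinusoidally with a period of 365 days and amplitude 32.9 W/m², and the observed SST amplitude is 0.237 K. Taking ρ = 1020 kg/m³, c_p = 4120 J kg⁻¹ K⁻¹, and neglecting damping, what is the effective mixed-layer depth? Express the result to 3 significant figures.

166 m

ω = 2π / 3.15×10^7 s = 1.99×10^-7 s⁻¹.
Required C = F₀ / (A ω) = 32.9 / (0.237 × 1.99×10^-7) = 6.97×10^8 J/(m²·K).
D = C / (ρ c_p) = 6.97×10^8 / (1020 × 4120) = 166 m.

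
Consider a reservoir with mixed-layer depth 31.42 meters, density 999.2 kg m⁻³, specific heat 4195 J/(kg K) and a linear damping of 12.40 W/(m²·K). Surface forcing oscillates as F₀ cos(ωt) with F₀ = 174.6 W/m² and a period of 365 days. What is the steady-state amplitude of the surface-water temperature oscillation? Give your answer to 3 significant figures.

6.02 K

Areal heat capacity C = ρ c_p D = 999.2 × 4195 × 31.42 = 1.32×10^8 J/(m²·K).
Angular frequency ω = 2π / T = 2π / 3.15×10^7 s = 1.99×10^-7 s⁻¹.
√((Cω)² + λ²) = √((26.2)² + 12.40²) = 29.0 W/(m²·K).
Amplitude A = F₀ / √((Cω)²+λ²) = 174.6 / 29.0 = 6.02 K.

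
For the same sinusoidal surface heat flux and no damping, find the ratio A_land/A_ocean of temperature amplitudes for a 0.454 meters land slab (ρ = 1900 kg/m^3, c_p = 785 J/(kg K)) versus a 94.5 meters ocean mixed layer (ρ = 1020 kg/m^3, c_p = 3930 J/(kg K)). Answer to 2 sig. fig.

C_ocean = 1020 × 3930 × 94.5 = 3.79×10^8 J/(m²·K).
C_land = 1900 × 785 × 0.454 = 6.77×10^5 J/(m²·K).
Undamped amplitude ∝ 1/C, so A_land/A_ocean = C_ocean/C_land = 559.

560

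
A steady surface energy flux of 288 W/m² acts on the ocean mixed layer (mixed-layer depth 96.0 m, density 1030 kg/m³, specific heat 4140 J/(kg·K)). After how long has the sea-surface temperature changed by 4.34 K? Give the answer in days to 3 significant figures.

71.4 days

Areal heat capacity C = ρ c_p D = 1030 × 4140 × 96.0 = 4.09×10^8 J m⁻² K⁻¹.
Time required: Δt = C ΔT / F = 4.09×10^8 × 4.34 / 288 = 6.17×10^6 s.
In days: 6.17×10^6 s / (86400 s/day) = 71.4 days.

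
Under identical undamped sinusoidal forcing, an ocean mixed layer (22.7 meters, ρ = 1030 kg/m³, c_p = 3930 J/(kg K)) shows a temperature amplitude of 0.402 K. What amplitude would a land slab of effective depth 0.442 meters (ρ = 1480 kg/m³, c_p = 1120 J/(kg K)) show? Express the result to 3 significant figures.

C_ocean = 9.19×10^7 J/(m²·K); C_land = 7.33×10^5 J/(m²·K).
A ∝ 1/C ⇒ A_land = A_ocean × C_ocean/C_land = 0.402 × 125 = 50.4 K.

50.4 K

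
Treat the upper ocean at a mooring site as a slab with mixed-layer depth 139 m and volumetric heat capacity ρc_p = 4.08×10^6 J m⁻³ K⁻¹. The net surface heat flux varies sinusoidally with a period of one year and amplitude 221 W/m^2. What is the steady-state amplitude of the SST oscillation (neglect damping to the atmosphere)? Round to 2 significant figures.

2.0 K

Areal heat capacity C = ρc_p × D = 4.08×10^6 × 139 = 5.67×10^8 J m⁻² K⁻¹.
Angular frequency ω = 2π / T = 2π / 3.15×10^7 s = 1.99×10^-7 s⁻¹.
Cω = 5.67×10^8 × 1.99×10^-7 = 113 W/(m²·K).
Amplitude A = F₀ / (Cω) = 221 / 113 = 1.96 K.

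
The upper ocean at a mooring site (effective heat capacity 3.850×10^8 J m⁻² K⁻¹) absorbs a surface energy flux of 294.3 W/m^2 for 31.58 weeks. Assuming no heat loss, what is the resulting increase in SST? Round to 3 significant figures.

Areal heat capacity C = 3.850×10^8 J m⁻² K⁻¹ (given).
Net heat input Q = F Δt = 294.3 × (31.58 weeks × 6.048×10^5 s/week) = 5.62×10^9 J/m².
ΔT = Q / C = 5.62×10^9 / 3.85×10^8 = 14.6 K.

14.6 K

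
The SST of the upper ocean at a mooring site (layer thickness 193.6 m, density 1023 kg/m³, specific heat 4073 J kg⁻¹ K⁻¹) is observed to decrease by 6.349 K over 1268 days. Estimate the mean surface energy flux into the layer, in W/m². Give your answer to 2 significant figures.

-47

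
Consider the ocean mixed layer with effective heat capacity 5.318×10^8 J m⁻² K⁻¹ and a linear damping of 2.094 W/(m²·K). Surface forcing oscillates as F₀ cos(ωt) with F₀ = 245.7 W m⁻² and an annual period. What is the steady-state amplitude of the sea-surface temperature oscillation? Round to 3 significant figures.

2.32 K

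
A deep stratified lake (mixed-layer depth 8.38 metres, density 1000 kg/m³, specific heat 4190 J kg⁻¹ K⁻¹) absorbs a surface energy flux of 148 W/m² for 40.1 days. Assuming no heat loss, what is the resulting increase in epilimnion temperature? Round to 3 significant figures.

14.6 K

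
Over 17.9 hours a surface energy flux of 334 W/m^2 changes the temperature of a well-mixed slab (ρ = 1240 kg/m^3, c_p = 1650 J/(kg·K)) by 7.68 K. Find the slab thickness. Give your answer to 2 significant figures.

1.4 m

Heat input Q = F Δt = 334 × 64400 s = 2.15×10^7 J/m².
Required areal heat capacity C = Q / ΔT = 2.80×10^6 J/(m²·K).
Depth D = C / (ρ c_p) = 2.80×10^6 / (1240 × 1650) = 1.37 m.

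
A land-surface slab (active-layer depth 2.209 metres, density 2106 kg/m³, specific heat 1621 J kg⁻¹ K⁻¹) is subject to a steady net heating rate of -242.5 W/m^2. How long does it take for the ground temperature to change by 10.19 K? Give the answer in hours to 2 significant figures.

Areal heat capacity C = ρ c_p D = 2106 × 1621 × 2.209 = 7.54×10^6 J/(m^2 K).
Time required: Δt = C ΔT / F = 7.54×10^6 × -10.19 / -242.5 = 3.17×10^5 s.
In hours: 3.17×10^5 s / (3600 s/hour) = 88.0 hours.

88 hours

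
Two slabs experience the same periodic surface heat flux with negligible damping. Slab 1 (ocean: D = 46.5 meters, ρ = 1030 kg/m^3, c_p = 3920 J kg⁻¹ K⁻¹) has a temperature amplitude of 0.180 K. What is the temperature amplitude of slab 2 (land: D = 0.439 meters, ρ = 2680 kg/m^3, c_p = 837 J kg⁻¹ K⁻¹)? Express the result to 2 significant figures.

C_ocean = 1.88×10^8 J/(m²·K); C_land = 9.85×10^5 J/(m²·K).
A ∝ 1/C ⇒ A_land = A_ocean × C_ocean/C_land = 0.180 × 191 = 34.3 K.

34 K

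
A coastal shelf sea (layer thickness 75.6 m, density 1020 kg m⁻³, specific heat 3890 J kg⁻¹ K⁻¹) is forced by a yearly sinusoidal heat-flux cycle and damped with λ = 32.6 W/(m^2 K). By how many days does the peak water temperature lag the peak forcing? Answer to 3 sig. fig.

Areal heat capacity C = ρ c_p D = 1020 × 3890 × 75.6 = 3.00×10^8 J/(m^2 K).
ω = 2π / 3.15×10^7 s = 1.99×10^-7 s⁻¹.
Phase lag φ = arctan(Cω/λ) = arctan(59.8/32.6) = 1.07 rad.
Time lag = φ / ω = 1.07 / 1.99×10^-7 = 5.38×10^6 s = 62.2 days.

62.2 days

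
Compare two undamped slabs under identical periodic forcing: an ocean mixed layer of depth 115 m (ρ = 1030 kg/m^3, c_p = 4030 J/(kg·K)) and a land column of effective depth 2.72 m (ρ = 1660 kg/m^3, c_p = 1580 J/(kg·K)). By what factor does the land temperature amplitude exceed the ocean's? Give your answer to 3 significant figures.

C_ocean = 1030 × 4030 × 115 = 4.77×10^8 J/(m²·K).
C_land = 1660 × 1580 × 2.72 = 7.13×10^6 J/(m²·K).
Undamped amplitude ∝ 1/C, so A_land/A_ocean = C_ocean/C_land = 66.9.

66.9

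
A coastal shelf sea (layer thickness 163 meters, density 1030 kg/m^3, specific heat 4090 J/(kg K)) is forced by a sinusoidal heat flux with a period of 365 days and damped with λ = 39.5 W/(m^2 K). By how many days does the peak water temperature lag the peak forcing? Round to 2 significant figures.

75 days

Areal heat capacity C = ρ c_p D = 1030 × 4090 × 163 = 6.87×10^8 J m⁻² K⁻¹.
ω = 2π / 3.15×10^7 s = 1.99×10^-7 s⁻¹.
Phase lag φ = arctan(Cω/λ) = arctan(137/39.5) = 1.29 rad.
Time lag = φ / ω = 1.29 / 1.99×10^-7 = 6.47×10^6 s = 74.9 days.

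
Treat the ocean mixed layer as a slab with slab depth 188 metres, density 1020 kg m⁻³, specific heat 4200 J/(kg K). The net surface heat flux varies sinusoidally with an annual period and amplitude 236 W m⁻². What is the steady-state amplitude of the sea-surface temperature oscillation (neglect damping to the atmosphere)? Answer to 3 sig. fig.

Areal heat capacity C = ρ c_p D = 1020 × 4200 × 188 = 8.05×10^8 J m⁻² K⁻¹.
Angular frequency ω = 2π / T = 2π / 3.15×10^7 s = 1.99×10^-7 s⁻¹.
Cω = 8.05×10^8 × 1.99×10^-7 = 160 W/(m²·K).
Amplitude A = F₀ / (Cω) = 236 / 160 = 1.47 K.

1.47 K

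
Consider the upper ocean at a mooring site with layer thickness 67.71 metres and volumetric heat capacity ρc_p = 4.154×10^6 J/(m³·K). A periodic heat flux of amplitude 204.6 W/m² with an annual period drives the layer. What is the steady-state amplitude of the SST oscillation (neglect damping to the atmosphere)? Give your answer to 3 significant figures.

Areal heat capacity C = ρc_p × D = 4.154×10^6 × 67.71 = 2.81×10^8 J m⁻² K⁻¹.
Angular frequency ω = 2π / T = 2π / 3.15×10^7 s = 1.99×10^-7 s⁻¹.
Cω = 2.81×10^8 × 1.99×10^-7 = 56.0 W/(m²·K).
Amplitude A = F₀ / (Cω) = 204.6 / 56.0 = 3.65 K.

3.65 K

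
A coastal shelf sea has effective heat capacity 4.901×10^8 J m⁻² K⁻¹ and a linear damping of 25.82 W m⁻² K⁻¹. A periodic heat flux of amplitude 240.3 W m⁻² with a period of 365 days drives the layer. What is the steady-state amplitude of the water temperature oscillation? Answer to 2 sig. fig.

Areal heat capacity C = 4.901×10^8 J m⁻² K⁻¹ (given).
Angular frequency ω = 2π / T = 2π / 3.15×10^7 s = 1.99×10^-7 s⁻¹.
√((Cω)² + λ²) = √((97.6)² + 25.82²) = 101 W/(m²·K).
Amplitude A = F₀ / √((Cω)²+λ²) = 240.3 / 101 = 2.38 K.

2.4 K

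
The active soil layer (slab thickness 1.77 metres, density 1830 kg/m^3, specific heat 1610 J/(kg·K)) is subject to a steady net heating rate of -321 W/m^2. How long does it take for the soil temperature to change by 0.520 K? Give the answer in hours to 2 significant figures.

2.3 hours

Areal heat capacity C = ρ c_p D = 1830 × 1610 × 1.77 = 5.21×10^6 J m⁻² K⁻¹.
Time required: Δt = C ΔT / F = 5.21×10^6 × -0.520 / -321 = 8450 s.
In hours: 8450 s / (3600 s/hour) = 2.35 hours.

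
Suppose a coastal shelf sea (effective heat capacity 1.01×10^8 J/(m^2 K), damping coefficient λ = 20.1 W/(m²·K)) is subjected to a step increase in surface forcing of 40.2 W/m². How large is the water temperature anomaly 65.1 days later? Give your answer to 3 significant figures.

Areal heat capacity C = 1.01×10^8 J/(m^2 K) (given).
τ = C / λ = 1.01×10^8 / 20.1 = 5.02×10^6 s.
Equilibrium anomaly ΔT_eq = F / λ = 40.2 / 20.1 = 2.00 K.
t = 65.1 days = 5.62×10^6 s, so t/τ = 1.12.
ΔT(t) = ΔT_eq (1 − e^(−t/τ)) = 2.00 × (1 − e^−1.12) = 1.35 K.

1.35 K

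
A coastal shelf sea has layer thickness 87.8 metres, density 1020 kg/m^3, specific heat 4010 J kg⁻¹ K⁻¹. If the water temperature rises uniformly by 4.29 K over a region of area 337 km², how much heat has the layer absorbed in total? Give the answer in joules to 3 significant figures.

Areal heat capacity C = ρ c_p D = 1020 × 4010 × 87.8 = 3.59×10^8 J m⁻² K⁻¹.
Heat per unit area: q = C ΔT = 3.59×10^8 × 4.29 = 1.54×10^9 J/m².
Total heat: Q = q × A = 1.54×10^9 × (337 × 10⁶ m²) = 5.19×10^17 J.

5.19×10^17 J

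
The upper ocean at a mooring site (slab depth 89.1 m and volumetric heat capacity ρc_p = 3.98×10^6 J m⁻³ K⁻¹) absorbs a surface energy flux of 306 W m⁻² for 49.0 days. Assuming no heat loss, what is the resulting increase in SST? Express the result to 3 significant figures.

3.65 K

Areal heat capacity C = ρc_p × D = 3.98×10^6 × 89.1 = 3.55×10^8 J/(m²·K).
Net heat input Q = F Δt = 306 × (49.0 days × 86400 s/day) = 1.30×10^9 J/m².
ΔT = Q / C = 1.30×10^9 / 3.55×10^8 = 3.65 K.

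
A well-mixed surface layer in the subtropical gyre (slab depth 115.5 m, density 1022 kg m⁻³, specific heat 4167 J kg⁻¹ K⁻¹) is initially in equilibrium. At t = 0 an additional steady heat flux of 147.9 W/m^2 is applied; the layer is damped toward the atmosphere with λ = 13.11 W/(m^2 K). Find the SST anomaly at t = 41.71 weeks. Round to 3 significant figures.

5.52 K

Areal heat capacity C = ρ c_p D = 1022 × 4167 × 115.5 = 4.92×10^8 J/(m^2 K).
τ = C / λ = 4.92×10^8 / 13.11 = 3.75×10^7 s.
Equilibrium anomaly ΔT_eq = F / λ = 147.9 / 13.11 = 11.3 K.
t = 41.71 weeks = 2.52×10^7 s, so t/τ = 0.672.
ΔT(t) = ΔT_eq (1 − e^(−t/τ)) = 11.3 × (1 − e^−0.672) = 5.52 K.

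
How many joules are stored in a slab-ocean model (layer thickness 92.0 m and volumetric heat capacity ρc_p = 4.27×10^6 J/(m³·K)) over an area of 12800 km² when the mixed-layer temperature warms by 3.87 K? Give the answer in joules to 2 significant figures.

1.9×10^19 J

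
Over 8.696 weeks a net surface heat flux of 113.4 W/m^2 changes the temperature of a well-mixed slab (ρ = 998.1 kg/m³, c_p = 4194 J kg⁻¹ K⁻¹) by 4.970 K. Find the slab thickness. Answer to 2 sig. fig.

29 m

Heat input Q = F Δt = 113.4 × 5.26×10^6 s = 5.96×10^8 J/m².
Required areal heat capacity C = Q / ΔT = 1.20×10^8 J/(m²·K).
Depth D = C / (ρ c_p) = 1.20×10^8 / (998.1 × 4194) = 28.7 m.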